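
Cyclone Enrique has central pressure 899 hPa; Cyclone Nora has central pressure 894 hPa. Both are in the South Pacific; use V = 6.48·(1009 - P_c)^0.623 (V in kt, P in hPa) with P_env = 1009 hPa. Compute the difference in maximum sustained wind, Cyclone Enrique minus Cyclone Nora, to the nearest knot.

-3 kt

Cyclone Enrique: ΔP = 110; V ≈ 6.48 × 110^0.623 ≈ 121.16 kt.
Cyclone Nora: ΔP = 115; V ≈ 6.48 × 115^0.623 ≈ 124.56 kt.
Difference ≈ 121.16 − 124.56 = -3.40 → -3 kt.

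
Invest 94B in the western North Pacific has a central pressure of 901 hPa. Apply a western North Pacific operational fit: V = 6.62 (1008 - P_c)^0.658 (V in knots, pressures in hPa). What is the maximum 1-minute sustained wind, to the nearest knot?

143 kt

ΔP = 1008 − 901 = 107 hPa.
107^0.658 ≈ 21.644.
V ≈ 6.62 × 21.644 ≈ 143.3 kt.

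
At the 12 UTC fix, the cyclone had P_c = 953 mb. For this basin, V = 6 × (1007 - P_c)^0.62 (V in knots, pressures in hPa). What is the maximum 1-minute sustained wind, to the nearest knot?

ΔP = 1007 − 953 = 54 mb.
54^0.62 ≈ 11.860.
V ≈ 6 × 11.860 ≈ 71.2 kt.

71 kt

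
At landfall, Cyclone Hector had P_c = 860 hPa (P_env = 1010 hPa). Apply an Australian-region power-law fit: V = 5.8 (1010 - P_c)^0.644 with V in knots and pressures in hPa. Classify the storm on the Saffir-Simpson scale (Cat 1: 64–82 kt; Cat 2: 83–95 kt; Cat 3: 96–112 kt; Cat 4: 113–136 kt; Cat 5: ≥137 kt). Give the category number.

5

ΔP = 1010 − 860 = 150 hPa.
V ≈ 5.8 × 150^0.644 = 5.8 × 25.20 ≈ 146 kt.
146 kt falls in the Category 5 band.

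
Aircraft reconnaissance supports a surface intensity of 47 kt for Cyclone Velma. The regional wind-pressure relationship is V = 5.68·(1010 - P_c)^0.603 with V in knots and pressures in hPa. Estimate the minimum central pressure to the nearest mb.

977 mb

ΔP = (V / 5.68)^(1/0.603) = (47/5.68)^1.658.
47/5.68 = 8.275; 8.275^1.658 ≈ 33.26 mb.
P_c = 1010 − 33.26 = 976.74 ≈ 977 mb.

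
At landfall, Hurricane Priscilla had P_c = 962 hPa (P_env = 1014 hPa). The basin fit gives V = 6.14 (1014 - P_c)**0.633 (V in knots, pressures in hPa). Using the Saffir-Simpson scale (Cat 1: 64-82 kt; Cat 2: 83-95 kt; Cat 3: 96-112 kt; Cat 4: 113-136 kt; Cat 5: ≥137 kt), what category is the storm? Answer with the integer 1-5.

ΔP = 1014 − 962 = 52 hPa.
V ≈ 6.14 × 52^0.633 = 6.14 × 12.20 ≈ 75 kt.
75 kt falls in the Category 1 band.

1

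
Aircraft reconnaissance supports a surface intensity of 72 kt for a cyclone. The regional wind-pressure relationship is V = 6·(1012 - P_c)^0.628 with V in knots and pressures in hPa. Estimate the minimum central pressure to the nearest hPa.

960 hPa

ΔP = (V / 6)^(1/0.628) = (72/6)^1.592.
72/6 = 12.000; 12.000^1.592 ≈ 52.29 hPa.
P_c = 1012 − 52.29 = 959.71 ≈ 960 hPa.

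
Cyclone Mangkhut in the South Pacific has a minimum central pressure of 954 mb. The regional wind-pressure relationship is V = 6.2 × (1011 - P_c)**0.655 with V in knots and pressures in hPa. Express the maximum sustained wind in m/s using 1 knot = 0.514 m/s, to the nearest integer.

ΔP = 1011 − 954 = 57 mb.
V ≈ 6.2 × 57^0.655 = 6.2 × 14.129 ≈ 87.597 kt.
87.597 × 0.514 ≈ 45.02 m/s → 45 m/s.

45 m/s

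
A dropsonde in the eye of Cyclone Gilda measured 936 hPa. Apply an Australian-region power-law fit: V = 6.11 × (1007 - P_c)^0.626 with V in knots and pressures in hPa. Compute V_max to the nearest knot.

88 kt

ΔP = 1007 − 936 = 71 hPa.
71^0.626 ≈ 14.417.
V ≈ 6.11 × 14.417 ≈ 88.1 kt.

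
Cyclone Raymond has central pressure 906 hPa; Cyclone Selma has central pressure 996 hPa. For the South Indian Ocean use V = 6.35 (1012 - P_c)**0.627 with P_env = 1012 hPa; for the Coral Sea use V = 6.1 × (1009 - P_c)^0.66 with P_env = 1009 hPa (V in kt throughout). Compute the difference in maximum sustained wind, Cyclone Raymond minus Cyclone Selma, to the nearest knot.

Cyclone Raymond: ΔP = 106; V ≈ 6.35 × 106^0.627 ≈ 118.21 kt.
Cyclone Selma: ΔP = 13; V ≈ 6.1 × 13^0.66 ≈ 33.15 kt.
Difference ≈ 118.21 − 33.15 = 85.06 → 85 kt.

85 kt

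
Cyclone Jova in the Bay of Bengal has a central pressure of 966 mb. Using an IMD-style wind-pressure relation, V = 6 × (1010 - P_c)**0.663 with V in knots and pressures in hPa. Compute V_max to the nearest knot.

ΔP = 1010 − 966 = 44 mb.
44^0.663 ≈ 12.292.
V ≈ 6 × 12.292 ≈ 73.7 kt.

74 kt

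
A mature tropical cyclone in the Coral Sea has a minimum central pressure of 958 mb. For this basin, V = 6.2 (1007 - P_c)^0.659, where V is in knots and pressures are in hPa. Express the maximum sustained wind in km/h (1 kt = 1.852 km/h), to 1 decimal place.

ΔP = 1007 − 958 = 49 mb.
V ≈ 6.2 × 49^0.659 = 6.2 × 12.997 ≈ 80.581 kt.
80.581 × 1.852 ≈ 149.24 km/h → 149.2 km/h.

149.2 km/h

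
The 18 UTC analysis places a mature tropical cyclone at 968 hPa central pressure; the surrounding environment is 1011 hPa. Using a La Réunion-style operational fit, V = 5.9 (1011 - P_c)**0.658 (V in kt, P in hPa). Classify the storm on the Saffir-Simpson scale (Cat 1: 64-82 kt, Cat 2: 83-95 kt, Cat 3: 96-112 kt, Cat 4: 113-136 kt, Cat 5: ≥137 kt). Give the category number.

ΔP = 1011 − 968 = 43 hPa.
V ≈ 5.9 × 43^0.658 = 5.9 × 11.88 ≈ 70 kt.
70 kt falls in the Category 1 band.

1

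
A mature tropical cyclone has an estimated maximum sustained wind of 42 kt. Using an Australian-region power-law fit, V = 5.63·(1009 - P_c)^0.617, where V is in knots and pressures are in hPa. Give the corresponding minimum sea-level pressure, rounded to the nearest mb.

983 mb

ΔP = (V / 5.63)^(1/0.617) = (42/5.63)^1.621.
42/5.63 = 7.460; 7.460^1.621 ≈ 25.97 mb.
P_c = 1009 − 25.97 = 983.03 ≈ 983 mb.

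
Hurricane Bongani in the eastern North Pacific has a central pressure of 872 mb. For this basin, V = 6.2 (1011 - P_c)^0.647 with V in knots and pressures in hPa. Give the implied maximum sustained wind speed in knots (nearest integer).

ΔP = 1011 − 872 = 139 mb.
139^0.647 ≈ 24.352.
V ≈ 6.2 × 24.352 ≈ 151.0 kt.

151 kt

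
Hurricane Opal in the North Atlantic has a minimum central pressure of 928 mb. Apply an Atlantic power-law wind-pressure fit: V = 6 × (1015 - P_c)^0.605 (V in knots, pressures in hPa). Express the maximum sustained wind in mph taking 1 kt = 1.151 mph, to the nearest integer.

ΔP = 1015 − 928 = 87 mb.
V ≈ 6 × 87^0.605 = 6 × 14.908 ≈ 89.446 kt.
89.446 × 1.151 ≈ 102.95 mph → 103 mph.

103 mph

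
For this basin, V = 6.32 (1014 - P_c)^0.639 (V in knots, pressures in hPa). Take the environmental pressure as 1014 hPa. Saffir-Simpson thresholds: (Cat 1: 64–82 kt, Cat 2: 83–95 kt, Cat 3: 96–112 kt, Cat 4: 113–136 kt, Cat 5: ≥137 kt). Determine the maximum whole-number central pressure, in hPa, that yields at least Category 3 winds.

Category 3 begins at V = 96 kt.
Required ΔP = (96/6.32)^(1/0.639) = 15.190^1.565 ≈ 70.64 hPa.
P_c ≤ 1014 − 70.64 = 943.36, so the highest integer P_c is 943 hPa.

943 hPa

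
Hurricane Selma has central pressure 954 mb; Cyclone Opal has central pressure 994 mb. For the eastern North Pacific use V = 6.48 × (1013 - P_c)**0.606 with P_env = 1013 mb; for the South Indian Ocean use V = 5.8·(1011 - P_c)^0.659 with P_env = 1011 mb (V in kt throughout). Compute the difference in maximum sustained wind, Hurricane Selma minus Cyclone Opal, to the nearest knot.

39 kt

Hurricane Selma: ΔP = 59; V ≈ 6.48 × 59^0.606 ≈ 76.69 kt.
Cyclone Opal: ΔP = 17; V ≈ 5.8 × 17^0.659 ≈ 37.52 kt.
Difference ≈ 76.69 − 37.52 = 39.17 → 39 kt.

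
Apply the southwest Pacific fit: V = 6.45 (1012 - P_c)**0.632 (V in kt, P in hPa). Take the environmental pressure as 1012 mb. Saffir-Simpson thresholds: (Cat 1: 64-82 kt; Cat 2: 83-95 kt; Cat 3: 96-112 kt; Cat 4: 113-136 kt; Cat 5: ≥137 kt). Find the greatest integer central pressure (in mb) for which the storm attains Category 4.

919 mb

Category 4 begins at V = 113 kt.
Required ΔP = (113/6.45)^(1/0.632) = 17.519^1.582 ≈ 92.81 mb.
P_c ≤ 1012 − 92.81 = 919.19, so the highest integer P_c is 919 mb.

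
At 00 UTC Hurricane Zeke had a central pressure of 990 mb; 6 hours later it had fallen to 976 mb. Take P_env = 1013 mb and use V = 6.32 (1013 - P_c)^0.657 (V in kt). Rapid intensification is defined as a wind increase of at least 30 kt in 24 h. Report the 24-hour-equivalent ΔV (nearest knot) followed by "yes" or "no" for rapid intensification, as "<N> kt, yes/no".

73 kt, yes

V₁: ΔP = 23, V ≈ 6.32 × 23^0.657 ≈ 49.59 kt.
V₂: ΔP = 37, V ≈ 6.32 × 37^0.657 ≈ 67.77 kt.
ΔV over 6 h = 18.18 kt → 24 h equivalent = 18.18 × 24/6 ≈ 72.72 kt.
73 kt ≥ 30 kt ⇒ rapid intensification.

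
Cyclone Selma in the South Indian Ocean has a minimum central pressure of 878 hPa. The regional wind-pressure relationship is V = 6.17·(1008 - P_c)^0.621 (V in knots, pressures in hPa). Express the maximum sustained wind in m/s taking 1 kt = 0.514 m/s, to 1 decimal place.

ΔP = 1008 − 878 = 130 hPa.
V ≈ 6.17 × 130^0.621 = 6.17 × 20.547 ≈ 126.778 kt.
126.778 × 0.514 ≈ 65.16 m/s → 65.2 m/s.

65.2 m/s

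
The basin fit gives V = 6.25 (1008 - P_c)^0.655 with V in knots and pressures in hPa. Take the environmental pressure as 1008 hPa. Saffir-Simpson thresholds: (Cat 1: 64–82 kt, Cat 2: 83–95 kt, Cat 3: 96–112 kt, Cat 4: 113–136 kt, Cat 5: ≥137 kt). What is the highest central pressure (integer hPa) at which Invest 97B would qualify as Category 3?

943 hPa

Category 3 begins at V = 96 kt.
Required ΔP = (96/6.25)^(1/0.655) = 15.360^1.527 ≈ 64.76 hPa.
P_c ≤ 1008 − 64.76 = 943.24, so the highest integer P_c is 943 hPa.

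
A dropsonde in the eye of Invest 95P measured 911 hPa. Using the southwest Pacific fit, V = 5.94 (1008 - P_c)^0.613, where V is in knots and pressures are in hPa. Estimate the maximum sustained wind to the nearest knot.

98 kt

ΔP = 1008 − 911 = 97 hPa.
97^0.613 ≈ 16.515.
V ≈ 5.94 × 16.515 ≈ 98.1 kt.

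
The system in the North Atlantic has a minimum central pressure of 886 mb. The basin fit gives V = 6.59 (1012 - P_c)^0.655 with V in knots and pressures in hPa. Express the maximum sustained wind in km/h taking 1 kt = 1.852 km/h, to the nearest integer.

290 km/h

ΔP = 1012 − 886 = 126 mb.
V ≈ 6.59 × 126^0.655 = 6.59 × 23.754 ≈ 156.541 kt.
156.541 × 1.852 ≈ 289.91 km/h → 290 km/h.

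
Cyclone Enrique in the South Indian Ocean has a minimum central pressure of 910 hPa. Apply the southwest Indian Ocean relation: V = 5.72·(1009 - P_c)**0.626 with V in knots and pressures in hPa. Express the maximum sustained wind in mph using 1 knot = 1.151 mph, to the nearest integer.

117 mph

ΔP = 1009 − 910 = 99 hPa.
V ≈ 5.72 × 99^0.626 = 5.72 × 17.753 ≈ 101.546 kt.
101.546 × 1.151 ≈ 116.88 mph → 117 mph.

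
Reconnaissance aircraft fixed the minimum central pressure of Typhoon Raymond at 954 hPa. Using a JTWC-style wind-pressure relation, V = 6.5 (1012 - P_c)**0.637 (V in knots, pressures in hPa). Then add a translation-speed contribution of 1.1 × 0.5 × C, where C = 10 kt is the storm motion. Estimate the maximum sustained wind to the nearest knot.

ΔP = 1012 − 954 = 58 hPa.
58^0.637 ≈ 13.283.
V ≈ 6.5 × 13.283 ≈ 86.3 kt.
Translation term: 1.1 × 0.5 × 10 = 5.5 kt.
Corrected V ≈ 91.8 kt → 92 kt.

92 kt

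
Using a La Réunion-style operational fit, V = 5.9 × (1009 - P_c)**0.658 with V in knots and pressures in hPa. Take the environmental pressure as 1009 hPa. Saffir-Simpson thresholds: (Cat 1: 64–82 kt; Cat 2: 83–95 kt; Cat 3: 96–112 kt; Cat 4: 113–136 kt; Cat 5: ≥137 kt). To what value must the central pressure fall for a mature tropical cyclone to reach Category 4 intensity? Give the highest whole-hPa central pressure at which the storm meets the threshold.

Category 4 begins at V = 113 kt.
Required ΔP = (113/5.9)^(1/0.658) = 19.153^1.520 ≈ 88.85 hPa.
P_c ≤ 1009 − 88.85 = 920.15, so the highest integer P_c is 920 hPa.

920 hPa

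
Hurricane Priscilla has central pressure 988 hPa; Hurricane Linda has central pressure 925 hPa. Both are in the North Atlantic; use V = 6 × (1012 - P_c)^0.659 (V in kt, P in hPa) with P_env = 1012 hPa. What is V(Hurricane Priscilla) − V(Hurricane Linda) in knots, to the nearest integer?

Hurricane Priscilla: ΔP = 24; V ≈ 6 × 24^0.659 ≈ 48.72 kt.
Hurricane Linda: ΔP = 87; V ≈ 6 × 87^0.659 ≈ 113.84 kt.
Difference ≈ 48.72 − 113.84 = -65.12 → -65 kt.

-65 kt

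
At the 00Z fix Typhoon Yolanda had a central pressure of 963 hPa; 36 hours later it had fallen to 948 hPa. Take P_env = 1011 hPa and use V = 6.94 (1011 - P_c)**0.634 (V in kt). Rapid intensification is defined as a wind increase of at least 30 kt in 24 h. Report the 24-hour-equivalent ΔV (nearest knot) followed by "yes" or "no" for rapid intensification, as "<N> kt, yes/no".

10 kt, no

V₁: ΔP = 48, V ≈ 6.94 × 48^0.634 ≈ 80.77 kt.
V₂: ΔP = 63, V ≈ 6.94 × 63^0.634 ≈ 95.97 kt.
ΔV over 36 h = 15.20 kt → 24 h equivalent = 15.20 × 24/36 ≈ 10.13 kt.
10 kt < 30 kt ⇒ not rapid intensification.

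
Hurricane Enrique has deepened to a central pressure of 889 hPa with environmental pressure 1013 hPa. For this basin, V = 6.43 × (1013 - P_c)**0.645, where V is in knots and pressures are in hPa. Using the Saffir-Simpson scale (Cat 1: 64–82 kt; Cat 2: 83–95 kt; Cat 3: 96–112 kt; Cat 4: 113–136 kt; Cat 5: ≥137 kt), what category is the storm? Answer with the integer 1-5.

5

ΔP = 1013 − 889 = 124 hPa.
V ≈ 6.43 × 124^0.645 = 6.43 × 22.40 ≈ 144 kt.
144 kt falls in the Category 5 band.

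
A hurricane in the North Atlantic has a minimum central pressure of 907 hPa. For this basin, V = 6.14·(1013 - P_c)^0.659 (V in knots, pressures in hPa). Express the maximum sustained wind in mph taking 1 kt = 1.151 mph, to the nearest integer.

153 mph

ΔP = 1013 − 907 = 106 hPa.
V ≈ 6.14 × 106^0.659 = 6.14 × 21.611 ≈ 132.692 kt.
132.692 × 1.151 ≈ 152.73 mph → 153 mph.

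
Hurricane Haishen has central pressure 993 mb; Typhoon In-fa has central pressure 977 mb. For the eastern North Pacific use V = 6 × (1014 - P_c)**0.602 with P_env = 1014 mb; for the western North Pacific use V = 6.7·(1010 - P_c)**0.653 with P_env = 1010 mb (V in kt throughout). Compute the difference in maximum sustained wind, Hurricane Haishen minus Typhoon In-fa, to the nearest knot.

-28 kt

Hurricane Haishen: ΔP = 21; V ≈ 6 × 21^0.602 ≈ 37.51 kt.
Typhoon In-fa: ΔP = 33; V ≈ 6.7 × 33^0.653 ≈ 65.71 kt.
Difference ≈ 37.51 − 65.71 = -28.20 → -28 kt.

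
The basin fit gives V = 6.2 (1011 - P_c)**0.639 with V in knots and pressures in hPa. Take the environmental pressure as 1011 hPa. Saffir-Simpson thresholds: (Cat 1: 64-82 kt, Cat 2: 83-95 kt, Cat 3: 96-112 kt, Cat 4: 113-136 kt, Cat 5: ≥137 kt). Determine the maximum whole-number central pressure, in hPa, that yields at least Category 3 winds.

Category 3 begins at V = 96 kt.
Required ΔP = (96/6.2)^(1/0.639) = 15.484^1.565 ≈ 72.79 hPa.
P_c ≤ 1011 − 72.79 = 938.21, so the highest integer P_c is 938 hPa.

938 hPa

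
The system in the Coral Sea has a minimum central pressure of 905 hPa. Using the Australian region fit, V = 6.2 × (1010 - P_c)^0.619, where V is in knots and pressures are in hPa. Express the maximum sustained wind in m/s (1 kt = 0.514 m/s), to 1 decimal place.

56.8 m/s

ΔP = 1010 − 905 = 105 hPa.
V ≈ 6.2 × 105^0.619 = 6.2 × 17.829 ≈ 110.537 kt.
110.537 × 0.514 ≈ 56.82 m/s → 56.8 m/s.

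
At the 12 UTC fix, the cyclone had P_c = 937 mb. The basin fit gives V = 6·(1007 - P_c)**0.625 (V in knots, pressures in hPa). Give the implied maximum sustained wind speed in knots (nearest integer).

ΔP = 1007 − 937 = 70 mb.
70^0.625 ≈ 14.229.
V ≈ 6 × 14.229 ≈ 85.4 kt.

85 kt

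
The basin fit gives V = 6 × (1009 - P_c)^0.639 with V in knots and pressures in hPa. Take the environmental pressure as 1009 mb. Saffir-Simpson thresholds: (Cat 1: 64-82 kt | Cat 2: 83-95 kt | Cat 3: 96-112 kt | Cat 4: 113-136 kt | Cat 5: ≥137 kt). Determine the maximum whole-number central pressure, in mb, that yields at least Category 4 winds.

Category 4 begins at V = 113 kt.
Required ΔP = (113/6)^(1/0.639) = 18.833^1.565 ≈ 98.90 mb.
P_c ≤ 1009 − 98.90 = 910.10, so the highest integer P_c is 910 mb.

910 mb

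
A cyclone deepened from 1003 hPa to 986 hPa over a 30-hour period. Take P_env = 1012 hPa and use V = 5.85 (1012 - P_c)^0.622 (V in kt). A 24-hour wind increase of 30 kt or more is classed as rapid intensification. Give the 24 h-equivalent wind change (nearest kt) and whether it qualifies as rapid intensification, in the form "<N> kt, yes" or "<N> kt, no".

17 kt, no

V₁: ΔP = 9, V ≈ 5.85 × 9^0.622 ≈ 22.95 kt.
V₂: ΔP = 26, V ≈ 5.85 × 26^0.622 ≈ 44.39 kt.
ΔV over 30 h = 21.44 kt → 24 h equivalent = 21.44 × 24/30 ≈ 17.15 kt.
17 kt < 30 kt ⇒ not rapid intensification.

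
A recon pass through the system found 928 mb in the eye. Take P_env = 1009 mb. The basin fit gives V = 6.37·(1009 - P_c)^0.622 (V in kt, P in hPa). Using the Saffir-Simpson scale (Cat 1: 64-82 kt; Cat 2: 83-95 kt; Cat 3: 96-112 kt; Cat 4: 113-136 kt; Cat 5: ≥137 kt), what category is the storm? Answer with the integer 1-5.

3

ΔP = 1009 − 928 = 81 mb.
V ≈ 6.37 × 81^0.622 = 6.37 × 15.38 ≈ 98 kt.
98 kt falls in the Category 3 band.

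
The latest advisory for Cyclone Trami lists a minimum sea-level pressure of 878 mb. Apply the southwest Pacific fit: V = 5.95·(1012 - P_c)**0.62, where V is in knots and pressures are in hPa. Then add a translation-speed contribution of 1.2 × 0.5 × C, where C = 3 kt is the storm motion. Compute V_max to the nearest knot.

ΔP = 1012 − 878 = 134 mb.
134^0.62 ≈ 20.836.
V ≈ 5.95 × 20.836 ≈ 124.0 kt.
Translation term: 1.2 × 0.5 × 3 = 1.8 kt.
Corrected V ≈ 125.8 kt → 126 kt.

126 kt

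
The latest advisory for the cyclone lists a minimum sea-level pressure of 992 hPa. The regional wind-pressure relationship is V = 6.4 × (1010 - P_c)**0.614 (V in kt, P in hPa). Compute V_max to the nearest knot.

38 kt

ΔP = 1010 − 992 = 18 hPa.
18^0.614 ≈ 5.898.
V ≈ 6.4 × 5.898 ≈ 37.8 kt.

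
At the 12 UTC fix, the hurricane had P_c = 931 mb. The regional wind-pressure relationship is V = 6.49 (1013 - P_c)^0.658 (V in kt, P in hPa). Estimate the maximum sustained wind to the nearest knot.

ΔP = 1013 − 931 = 82 mb.
82^0.658 ≈ 18.167.
V ≈ 6.49 × 18.167 ≈ 117.9 kt.

118 kt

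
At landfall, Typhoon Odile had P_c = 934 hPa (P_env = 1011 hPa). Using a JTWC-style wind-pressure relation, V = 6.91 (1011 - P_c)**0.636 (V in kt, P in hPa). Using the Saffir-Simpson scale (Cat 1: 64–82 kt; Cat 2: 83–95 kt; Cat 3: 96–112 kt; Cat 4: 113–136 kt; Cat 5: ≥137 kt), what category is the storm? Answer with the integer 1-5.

ΔP = 1011 − 934 = 77 hPa.
V ≈ 6.91 × 77^0.636 = 6.91 × 15.84 ≈ 109 kt.
109 kt falls in the Category 3 band.

3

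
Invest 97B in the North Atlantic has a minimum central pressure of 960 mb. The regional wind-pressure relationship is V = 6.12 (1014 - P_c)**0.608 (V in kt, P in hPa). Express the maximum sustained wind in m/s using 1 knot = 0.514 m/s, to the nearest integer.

36 m/s

ΔP = 1014 − 960 = 54 mb.
V ≈ 6.12 × 54^0.608 = 6.12 × 11.306 ≈ 69.191 kt.
69.191 × 0.514 ≈ 35.56 m/s → 36 m/s.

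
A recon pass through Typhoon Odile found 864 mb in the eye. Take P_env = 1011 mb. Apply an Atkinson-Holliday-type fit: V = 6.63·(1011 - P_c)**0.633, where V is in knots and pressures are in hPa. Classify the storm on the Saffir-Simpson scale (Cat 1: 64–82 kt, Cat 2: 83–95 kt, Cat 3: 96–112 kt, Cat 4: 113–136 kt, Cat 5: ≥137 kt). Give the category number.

5

ΔP = 1011 − 864 = 147 mb.
V ≈ 6.63 × 147^0.633 = 6.63 × 23.55 ≈ 156 kt.
156 kt falls in the Category 5 band.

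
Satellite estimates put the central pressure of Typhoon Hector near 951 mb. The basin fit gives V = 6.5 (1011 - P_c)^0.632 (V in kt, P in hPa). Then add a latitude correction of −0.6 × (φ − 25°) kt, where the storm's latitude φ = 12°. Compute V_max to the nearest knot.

ΔP = 1011 − 951 = 60 mb.
60^0.632 ≈ 13.298.
V ≈ 6.5 × 13.298 ≈ 86.4 kt.
Latitude correction: −0.6 × (12 − 25) = 7.8 kt.
Corrected V ≈ 94.2 kt → 94 kt.

94 kt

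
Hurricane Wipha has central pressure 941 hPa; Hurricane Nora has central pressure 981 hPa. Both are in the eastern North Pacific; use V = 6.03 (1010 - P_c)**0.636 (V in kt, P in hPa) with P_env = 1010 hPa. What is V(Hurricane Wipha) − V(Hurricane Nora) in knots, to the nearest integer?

Hurricane Wipha: ΔP = 69; V ≈ 6.03 × 69^0.636 ≈ 89.09 kt.
Hurricane Nora: ΔP = 29; V ≈ 6.03 × 29^0.636 ≈ 51.33 kt.
Difference ≈ 89.09 − 51.33 = 37.76 → 38 kt.

38 kt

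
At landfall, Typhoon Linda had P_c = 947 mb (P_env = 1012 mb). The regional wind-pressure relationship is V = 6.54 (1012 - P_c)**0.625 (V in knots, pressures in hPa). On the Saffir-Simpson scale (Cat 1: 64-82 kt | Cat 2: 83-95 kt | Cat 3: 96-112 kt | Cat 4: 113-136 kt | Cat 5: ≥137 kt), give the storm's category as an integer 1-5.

ΔP = 1012 − 947 = 65 mb.
V ≈ 6.54 × 65^0.625 = 6.54 × 13.59 ≈ 89 kt.
89 kt falls in the Category 2 band.

2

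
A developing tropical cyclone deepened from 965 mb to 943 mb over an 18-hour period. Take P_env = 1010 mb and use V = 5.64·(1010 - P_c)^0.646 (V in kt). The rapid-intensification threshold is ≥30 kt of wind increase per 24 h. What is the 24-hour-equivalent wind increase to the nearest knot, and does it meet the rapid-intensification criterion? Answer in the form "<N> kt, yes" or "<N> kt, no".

26 kt, no

V₁: ΔP = 45, V ≈ 5.64 × 45^0.646 ≈ 65.96 kt.
V₂: ΔP = 67, V ≈ 5.64 × 67^0.646 ≈ 85.29 kt.
ΔV over 18 h = 19.33 kt → 24 h equivalent = 19.33 × 24/18 ≈ 25.77 kt.
26 kt < 30 kt ⇒ not rapid intensification.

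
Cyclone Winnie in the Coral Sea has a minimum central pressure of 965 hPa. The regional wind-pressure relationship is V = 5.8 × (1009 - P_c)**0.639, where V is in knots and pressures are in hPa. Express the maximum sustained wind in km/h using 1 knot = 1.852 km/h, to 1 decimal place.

120.6 km/h

ΔP = 1009 − 965 = 44 hPa.
V ≈ 5.8 × 44^0.639 = 5.8 × 11.224 ≈ 65.102 kt.
65.102 × 1.852 ≈ 120.57 km/h → 120.6 km/h.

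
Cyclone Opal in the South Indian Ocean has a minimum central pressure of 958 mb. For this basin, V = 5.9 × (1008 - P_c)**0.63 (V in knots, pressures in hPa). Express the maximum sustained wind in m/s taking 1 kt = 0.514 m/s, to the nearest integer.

ΔP = 1008 − 958 = 50 mb.
V ≈ 5.9 × 50^0.63 = 5.9 × 11.758 ≈ 69.375 kt.
69.375 × 0.514 ≈ 35.66 m/s → 36 m/s.

36 m/s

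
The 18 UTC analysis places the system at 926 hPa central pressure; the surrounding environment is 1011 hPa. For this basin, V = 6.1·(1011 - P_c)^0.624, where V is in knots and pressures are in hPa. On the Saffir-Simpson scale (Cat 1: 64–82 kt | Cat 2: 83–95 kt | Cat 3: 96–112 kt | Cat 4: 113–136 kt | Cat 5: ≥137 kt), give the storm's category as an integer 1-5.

ΔP = 1011 − 926 = 85 hPa.
V ≈ 6.1 × 85^0.624 = 6.1 × 15.99 ≈ 98 kt.
98 kt falls in the Category 3 band.

3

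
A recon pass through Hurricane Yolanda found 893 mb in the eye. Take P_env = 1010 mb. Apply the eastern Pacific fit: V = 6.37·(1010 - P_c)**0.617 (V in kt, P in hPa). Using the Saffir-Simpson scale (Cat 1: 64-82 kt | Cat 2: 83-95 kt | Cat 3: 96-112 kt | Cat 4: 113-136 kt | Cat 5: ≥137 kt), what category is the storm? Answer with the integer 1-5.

4

ΔP = 1010 − 893 = 117 mb.
V ≈ 6.37 × 117^0.617 = 6.37 × 18.88 ≈ 120 kt.
120 kt falls in the Category 4 band.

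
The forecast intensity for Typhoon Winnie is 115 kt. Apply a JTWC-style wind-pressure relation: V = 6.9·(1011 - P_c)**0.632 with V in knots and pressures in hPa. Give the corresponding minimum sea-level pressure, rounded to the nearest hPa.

925 hPa

ΔP = (V / 6.9)^(1/0.632) = (115/6.9)^1.582.
115/6.9 = 16.667; 16.667^1.582 ≈ 85.76 hPa.
P_c = 1011 − 85.76 = 925.24 ≈ 925 hPa.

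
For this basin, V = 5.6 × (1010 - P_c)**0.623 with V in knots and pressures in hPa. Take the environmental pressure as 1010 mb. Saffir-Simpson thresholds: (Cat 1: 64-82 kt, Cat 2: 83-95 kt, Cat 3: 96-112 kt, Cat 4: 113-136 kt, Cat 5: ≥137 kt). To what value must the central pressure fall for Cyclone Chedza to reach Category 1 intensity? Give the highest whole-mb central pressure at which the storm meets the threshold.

960 mb

Category 1 begins at V = 64 kt.
Required ΔP = (64/5.6)^(1/0.623) = 11.429^1.605 ≈ 49.91 mb.
P_c ≤ 1010 − 49.91 = 960.09, so the highest integer P_c is 960 mb.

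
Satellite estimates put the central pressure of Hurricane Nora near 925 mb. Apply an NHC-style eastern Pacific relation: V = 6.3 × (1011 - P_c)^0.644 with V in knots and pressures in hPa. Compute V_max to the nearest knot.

111 kt

ΔP = 1011 − 925 = 86 mb.
86^0.644 ≈ 17.612.
V ≈ 6.3 × 17.612 ≈ 111.0 kt.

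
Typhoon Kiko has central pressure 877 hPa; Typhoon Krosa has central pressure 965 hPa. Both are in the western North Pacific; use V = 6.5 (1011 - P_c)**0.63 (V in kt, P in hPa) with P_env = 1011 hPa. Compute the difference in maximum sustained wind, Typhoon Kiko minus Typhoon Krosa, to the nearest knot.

Typhoon Kiko: ΔP = 134; V ≈ 6.5 × 134^0.63 ≈ 142.23 kt.
Typhoon Krosa: ΔP = 46; V ≈ 6.5 × 46^0.63 ≈ 72.52 kt.
Difference ≈ 142.23 − 72.52 = 69.71 → 70 kt.

70 kt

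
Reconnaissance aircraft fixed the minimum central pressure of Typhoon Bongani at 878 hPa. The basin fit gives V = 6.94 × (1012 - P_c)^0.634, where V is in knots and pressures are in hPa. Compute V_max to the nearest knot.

155 kt

ΔP = 1012 − 878 = 134 hPa.
134^0.634 ≈ 22.314.
V ≈ 6.94 × 22.314 ≈ 154.9 kt.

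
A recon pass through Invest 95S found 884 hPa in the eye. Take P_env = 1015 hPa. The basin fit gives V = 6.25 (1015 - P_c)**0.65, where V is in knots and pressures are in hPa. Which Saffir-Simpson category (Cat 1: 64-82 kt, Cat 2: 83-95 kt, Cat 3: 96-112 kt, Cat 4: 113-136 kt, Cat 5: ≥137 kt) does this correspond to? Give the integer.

ΔP = 1015 − 884 = 131 hPa.
V ≈ 6.25 × 131^0.65 = 6.25 × 23.78 ≈ 149 kt.
149 kt falls in the Category 5 band.

5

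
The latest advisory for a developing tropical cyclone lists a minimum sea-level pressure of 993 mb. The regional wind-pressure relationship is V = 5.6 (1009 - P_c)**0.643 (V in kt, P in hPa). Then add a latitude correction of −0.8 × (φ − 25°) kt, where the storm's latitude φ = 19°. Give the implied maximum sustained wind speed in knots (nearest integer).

38 kt

ΔP = 1009 − 993 = 16 mb.
16^0.643 ≈ 5.946.
V ≈ 5.6 × 5.946 ≈ 33.3 kt.
Latitude correction: −0.8 × (19 − 25) = 4.8 kt.
Corrected V ≈ 38.1 kt → 38 kt.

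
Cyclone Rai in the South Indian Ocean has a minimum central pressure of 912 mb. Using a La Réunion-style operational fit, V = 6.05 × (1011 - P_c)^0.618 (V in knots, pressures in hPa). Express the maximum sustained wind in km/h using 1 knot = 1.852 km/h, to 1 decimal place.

ΔP = 1011 − 912 = 99 mb.
V ≈ 6.05 × 99^0.618 = 6.05 × 17.112 ≈ 103.528 kt.
103.528 × 1.852 ≈ 191.73 km/h → 191.7 km/h.

191.7 km/h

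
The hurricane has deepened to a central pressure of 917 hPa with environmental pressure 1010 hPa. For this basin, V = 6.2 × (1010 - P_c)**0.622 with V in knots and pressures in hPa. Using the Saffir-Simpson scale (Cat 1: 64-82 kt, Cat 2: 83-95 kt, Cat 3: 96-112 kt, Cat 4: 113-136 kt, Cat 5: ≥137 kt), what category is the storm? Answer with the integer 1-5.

3

ΔP = 1010 − 917 = 93 hPa.
V ≈ 6.2 × 93^0.622 = 6.2 × 16.76 ≈ 104 kt.
104 kt falls in the Category 3 band.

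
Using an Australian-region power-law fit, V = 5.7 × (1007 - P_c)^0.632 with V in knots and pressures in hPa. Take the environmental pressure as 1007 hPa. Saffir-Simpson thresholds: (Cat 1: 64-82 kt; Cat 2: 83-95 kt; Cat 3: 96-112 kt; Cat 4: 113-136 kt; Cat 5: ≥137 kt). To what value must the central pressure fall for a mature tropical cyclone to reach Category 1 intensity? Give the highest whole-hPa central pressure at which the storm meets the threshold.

Category 1 begins at V = 64 kt.
Required ΔP = (64/5.7)^(1/0.632) = 11.228^1.582 ≈ 45.91 hPa.
P_c ≤ 1007 − 45.91 = 961.09, so the highest integer P_c is 961 hPa.

961 hPa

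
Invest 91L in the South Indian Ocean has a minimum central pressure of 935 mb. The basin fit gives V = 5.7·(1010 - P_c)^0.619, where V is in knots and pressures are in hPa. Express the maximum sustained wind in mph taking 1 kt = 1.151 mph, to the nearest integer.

ΔP = 1010 − 935 = 75 mb.
V ≈ 5.7 × 75^0.619 = 5.7 × 14.476 ≈ 82.516 kt.
82.516 × 1.151 ≈ 94.98 mph → 95 mph.

95 mph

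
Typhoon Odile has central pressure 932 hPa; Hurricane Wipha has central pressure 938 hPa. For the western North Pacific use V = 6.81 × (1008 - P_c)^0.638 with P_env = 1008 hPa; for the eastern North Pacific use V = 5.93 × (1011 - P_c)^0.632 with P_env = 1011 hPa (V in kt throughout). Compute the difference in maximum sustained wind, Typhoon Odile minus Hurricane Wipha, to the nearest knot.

19 kt

Typhoon Odile: ΔP = 76; V ≈ 6.81 × 76^0.638 ≈ 107.92 kt.
Hurricane Wipha: ΔP = 73; V ≈ 5.93 × 73^0.632 ≈ 89.26 kt.
Difference ≈ 107.92 − 89.26 = 18.66 → 19 kt.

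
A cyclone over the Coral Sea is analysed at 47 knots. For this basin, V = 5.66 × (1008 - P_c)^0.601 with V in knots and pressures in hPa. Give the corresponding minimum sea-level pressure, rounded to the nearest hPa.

974 hPa

ΔP = (V / 5.66)^(1/0.601) = (47/5.66)^1.664.
47/5.66 = 8.304; 8.304^1.664 ≈ 33.85 hPa.
P_c = 1008 − 33.85 = 974.15 ≈ 974 hPa.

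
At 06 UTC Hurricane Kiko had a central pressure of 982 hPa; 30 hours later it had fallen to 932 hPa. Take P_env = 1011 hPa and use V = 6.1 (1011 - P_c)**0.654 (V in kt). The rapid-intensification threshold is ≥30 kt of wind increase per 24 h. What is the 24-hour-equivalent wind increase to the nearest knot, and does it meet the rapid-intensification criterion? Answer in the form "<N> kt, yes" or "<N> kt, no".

41 kt, yes

V₁: ΔP = 29, V ≈ 6.1 × 29^0.654 ≈ 55.17 kt.
V₂: ΔP = 79, V ≈ 6.1 × 79^0.654 ≈ 106.26 kt.
ΔV over 30 h = 51.09 kt → 24 h equivalent = 51.09 × 24/30 ≈ 40.87 kt.
41 kt ≥ 30 kt ⇒ rapid intensification.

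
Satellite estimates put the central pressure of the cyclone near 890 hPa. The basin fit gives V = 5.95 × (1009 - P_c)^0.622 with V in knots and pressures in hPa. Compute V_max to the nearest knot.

116 kt

ΔP = 1009 − 890 = 119 hPa.
119^0.622 ≈ 19.543.
V ≈ 5.95 × 19.543 ≈ 116.3 kt.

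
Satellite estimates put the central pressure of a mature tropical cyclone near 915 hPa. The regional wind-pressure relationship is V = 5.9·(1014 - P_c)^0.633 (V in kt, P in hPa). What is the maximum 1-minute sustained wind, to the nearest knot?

108 kt

ΔP = 1014 − 915 = 99 hPa.
99^0.633 ≈ 18.333.
V ≈ 5.9 × 18.333 ≈ 108.2 kt.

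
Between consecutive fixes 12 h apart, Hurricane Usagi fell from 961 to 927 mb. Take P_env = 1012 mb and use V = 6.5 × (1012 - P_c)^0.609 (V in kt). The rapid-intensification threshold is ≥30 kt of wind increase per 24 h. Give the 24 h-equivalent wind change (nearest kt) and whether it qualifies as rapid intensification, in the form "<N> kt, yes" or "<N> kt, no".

52 kt, yes

V₁: ΔP = 51, V ≈ 6.5 × 51^0.609 ≈ 71.26 kt.
V₂: ΔP = 85, V ≈ 6.5 × 85^0.609 ≈ 97.26 kt.
ΔV over 12 h = 26.00 kt → 24 h equivalent = 26.00 × 24/12 ≈ 52.00 kt.
52 kt ≥ 30 kt ⇒ rapid intensification.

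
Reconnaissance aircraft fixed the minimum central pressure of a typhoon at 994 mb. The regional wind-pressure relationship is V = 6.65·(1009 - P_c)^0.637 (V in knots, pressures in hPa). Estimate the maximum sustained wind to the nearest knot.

37 kt

ΔP = 1009 − 994 = 15 mb.
15^0.637 ≈ 5.613.
V ≈ 6.65 × 5.613 ≈ 37.3 kt.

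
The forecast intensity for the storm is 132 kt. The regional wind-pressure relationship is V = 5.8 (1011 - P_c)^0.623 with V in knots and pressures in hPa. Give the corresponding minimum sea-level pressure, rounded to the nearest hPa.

ΔP = (V / 5.8)^(1/0.623) = (132/5.8)^1.605.
132/5.8 = 22.759; 22.759^1.605 ≈ 150.80 hPa.
P_c = 1011 − 150.80 = 860.20 ≈ 860 hPa.

860 hPa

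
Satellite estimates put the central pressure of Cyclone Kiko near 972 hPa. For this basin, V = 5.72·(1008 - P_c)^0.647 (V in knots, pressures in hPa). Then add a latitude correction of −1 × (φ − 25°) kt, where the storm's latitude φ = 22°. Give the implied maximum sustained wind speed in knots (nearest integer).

ΔP = 1008 − 972 = 36 hPa.
36^0.647 ≈ 10.161.
V ≈ 5.72 × 10.161 ≈ 58.1 kt.
Latitude correction: −1 × (22 − 25) = 3 kt.
Corrected V ≈ 61.1 kt → 61 kt.

61 kt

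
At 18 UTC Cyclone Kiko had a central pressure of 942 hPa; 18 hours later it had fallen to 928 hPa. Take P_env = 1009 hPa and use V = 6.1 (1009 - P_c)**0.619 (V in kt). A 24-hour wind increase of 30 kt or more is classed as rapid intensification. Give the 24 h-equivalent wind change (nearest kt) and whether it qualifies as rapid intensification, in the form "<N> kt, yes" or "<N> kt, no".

V₁: ΔP = 67, V ≈ 6.1 × 67^0.619 ≈ 82.35 kt.
V₂: ΔP = 81, V ≈ 6.1 × 81^0.619 ≈ 92.62 kt.
ΔV over 18 h = 10.27 kt → 24 h equivalent = 10.27 × 24/18 ≈ 13.69 kt.
14 kt < 30 kt ⇒ not rapid intensification.

14 kt, no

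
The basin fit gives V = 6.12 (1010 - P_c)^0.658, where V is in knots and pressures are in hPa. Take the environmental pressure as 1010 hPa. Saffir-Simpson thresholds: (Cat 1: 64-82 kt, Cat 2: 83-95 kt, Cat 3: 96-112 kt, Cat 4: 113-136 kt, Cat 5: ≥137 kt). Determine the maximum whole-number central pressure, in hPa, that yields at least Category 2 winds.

957 hPa

Category 2 begins at V = 83 kt.
Required ΔP = (83/6.12)^(1/0.658) = 13.562^1.520 ≈ 52.58 hPa.
P_c ≤ 1010 − 52.58 = 957.42, so the highest integer P_c is 957 hPa.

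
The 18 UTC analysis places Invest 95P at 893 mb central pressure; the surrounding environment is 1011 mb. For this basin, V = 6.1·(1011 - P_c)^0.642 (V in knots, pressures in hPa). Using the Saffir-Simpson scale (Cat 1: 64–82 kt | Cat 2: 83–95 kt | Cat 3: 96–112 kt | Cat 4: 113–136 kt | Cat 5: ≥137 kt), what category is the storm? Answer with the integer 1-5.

ΔP = 1011 − 893 = 118 mb.
V ≈ 6.1 × 118^0.642 = 6.1 × 21.39 ≈ 130 kt.
130 kt falls in the Category 4 band.

4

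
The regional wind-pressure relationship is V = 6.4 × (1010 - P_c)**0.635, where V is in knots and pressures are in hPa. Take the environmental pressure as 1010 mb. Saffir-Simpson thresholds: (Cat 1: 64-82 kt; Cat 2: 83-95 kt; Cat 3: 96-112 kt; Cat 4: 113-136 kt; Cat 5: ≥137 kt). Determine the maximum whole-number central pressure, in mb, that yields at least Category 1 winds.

972 mb

Category 1 begins at V = 64 kt.
Required ΔP = (64/6.4)^(1/0.635) = 10.000^1.575 ≈ 37.57 mb.
P_c ≤ 1010 − 37.57 = 972.43, so the highest integer P_c is 972 mb.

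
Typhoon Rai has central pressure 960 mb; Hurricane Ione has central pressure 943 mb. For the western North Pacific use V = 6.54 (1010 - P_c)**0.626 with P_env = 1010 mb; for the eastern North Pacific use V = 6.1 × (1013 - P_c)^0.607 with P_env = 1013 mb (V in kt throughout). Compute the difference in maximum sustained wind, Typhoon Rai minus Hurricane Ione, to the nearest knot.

-5 kt

Typhoon Rai: ΔP = 50; V ≈ 6.54 × 50^0.626 ≈ 75.71 kt.
Hurricane Ione: ΔP = 70; V ≈ 6.1 × 70^0.607 ≈ 80.41 kt.
Difference ≈ 75.71 − 80.41 = -4.70 → -5 kt.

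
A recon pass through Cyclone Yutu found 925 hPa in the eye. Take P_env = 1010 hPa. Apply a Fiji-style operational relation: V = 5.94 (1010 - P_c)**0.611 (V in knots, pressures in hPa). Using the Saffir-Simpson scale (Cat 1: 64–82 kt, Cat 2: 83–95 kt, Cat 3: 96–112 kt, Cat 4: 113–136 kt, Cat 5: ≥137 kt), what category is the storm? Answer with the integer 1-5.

ΔP = 1010 − 925 = 85 hPa.
V ≈ 5.94 × 85^0.611 = 5.94 × 15.10 ≈ 90 kt.
90 kt falls in the Category 2 band.

2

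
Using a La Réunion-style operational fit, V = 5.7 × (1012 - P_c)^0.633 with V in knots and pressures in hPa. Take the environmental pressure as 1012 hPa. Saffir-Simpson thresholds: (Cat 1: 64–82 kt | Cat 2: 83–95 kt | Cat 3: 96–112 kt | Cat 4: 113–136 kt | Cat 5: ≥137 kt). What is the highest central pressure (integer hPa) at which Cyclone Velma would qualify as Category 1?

Category 1 begins at V = 64 kt.
Required ΔP = (64/5.7)^(1/0.633) = 11.228^1.580 ≈ 45.63 hPa.
P_c ≤ 1012 − 45.63 = 966.37, so the highest integer P_c is 966 hPa.

966 hPa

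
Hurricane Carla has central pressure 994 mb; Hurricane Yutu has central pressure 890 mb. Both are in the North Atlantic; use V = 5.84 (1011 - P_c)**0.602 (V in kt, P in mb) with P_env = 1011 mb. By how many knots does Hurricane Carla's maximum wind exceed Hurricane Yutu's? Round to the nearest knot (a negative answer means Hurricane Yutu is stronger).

-73 kt

Hurricane Carla: ΔP = 17; V ≈ 5.84 × 17^0.602 ≈ 32.15 kt.
Hurricane Yutu: ΔP = 121; V ≈ 5.84 × 121^0.602 ≈ 104.77 kt.
Difference ≈ 32.15 − 104.77 = -72.62 → -73 kt.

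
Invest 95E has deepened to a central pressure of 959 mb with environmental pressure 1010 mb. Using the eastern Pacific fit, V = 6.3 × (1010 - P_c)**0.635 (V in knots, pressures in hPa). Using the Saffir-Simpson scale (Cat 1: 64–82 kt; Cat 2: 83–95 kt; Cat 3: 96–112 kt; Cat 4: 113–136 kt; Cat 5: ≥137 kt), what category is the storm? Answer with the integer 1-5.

1

ΔP = 1010 − 959 = 51 mb.
V ≈ 6.3 × 51^0.635 = 6.3 × 12.14 ≈ 76 kt.
76 kt falls in the Category 1 band.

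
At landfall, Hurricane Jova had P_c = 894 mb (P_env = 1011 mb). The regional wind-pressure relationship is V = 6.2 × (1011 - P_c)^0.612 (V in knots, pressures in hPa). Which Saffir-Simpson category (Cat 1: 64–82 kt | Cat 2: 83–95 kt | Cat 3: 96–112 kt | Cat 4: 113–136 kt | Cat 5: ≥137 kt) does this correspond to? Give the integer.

ΔP = 1011 − 894 = 117 mb.
V ≈ 6.2 × 117^0.612 = 6.2 × 18.44 ≈ 114 kt.
114 kt falls in the Category 4 band.

4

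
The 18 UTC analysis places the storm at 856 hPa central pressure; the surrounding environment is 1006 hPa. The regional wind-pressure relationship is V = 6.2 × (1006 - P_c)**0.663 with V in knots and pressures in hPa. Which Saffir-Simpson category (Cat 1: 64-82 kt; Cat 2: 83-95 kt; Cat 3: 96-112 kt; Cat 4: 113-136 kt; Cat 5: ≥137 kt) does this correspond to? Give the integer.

ΔP = 1006 − 856 = 150 hPa.
V ≈ 6.2 × 150^0.663 = 6.2 × 27.72 ≈ 172 kt.
172 kt falls in the Category 5 band.

5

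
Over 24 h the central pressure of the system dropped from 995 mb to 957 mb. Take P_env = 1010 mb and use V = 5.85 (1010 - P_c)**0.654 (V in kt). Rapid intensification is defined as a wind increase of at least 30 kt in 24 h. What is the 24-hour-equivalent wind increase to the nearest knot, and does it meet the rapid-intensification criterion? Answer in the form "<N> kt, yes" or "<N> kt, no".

44 kt, yes

V₁: ΔP = 15, V ≈ 5.85 × 15^0.654 ≈ 34.38 kt.
V₂: ΔP = 53, V ≈ 5.85 × 53^0.654 ≈ 78.49 kt.
ΔV over 24 h = 44.11 kt → 24 h equivalent = 44.11 × 24/24 ≈ 44.11 kt.
44 kt ≥ 30 kt ⇒ rapid intensification.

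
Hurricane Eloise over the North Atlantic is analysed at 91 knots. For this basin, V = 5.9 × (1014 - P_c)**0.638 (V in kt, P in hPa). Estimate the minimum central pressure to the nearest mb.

941 mb

ΔP = (V / 5.9)^(1/0.638) = (91/5.9)^1.567.
91/5.9 = 15.424; 15.424^1.567 ≈ 72.84 mb.
P_c = 1014 − 72.84 = 941.16 ≈ 941 mb.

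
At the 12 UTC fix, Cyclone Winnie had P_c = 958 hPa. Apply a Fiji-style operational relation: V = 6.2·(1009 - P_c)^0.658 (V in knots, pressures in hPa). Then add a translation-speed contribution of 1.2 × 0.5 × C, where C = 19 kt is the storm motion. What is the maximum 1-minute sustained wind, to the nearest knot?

ΔP = 1009 − 958 = 51 hPa.
51^0.658 ≈ 13.292.
V ≈ 6.2 × 13.292 ≈ 82.4 kt.
Translation term: 1.2 × 0.5 × 19 = 11.4 kt.
Corrected V ≈ 93.8 kt → 94 kt.

94 kt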